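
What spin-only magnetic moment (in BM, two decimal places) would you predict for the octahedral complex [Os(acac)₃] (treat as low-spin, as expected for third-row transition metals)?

1.73 BM

Each acac⁻ contributes -1; 3 × (-1) = -3. With overall charge +0, Os is in the +3 oxidation state.
Os sits in group 8; removing 3 electrons leaves Os³⁺ with 8 − 3 = 5 d electrons.
Configuration: t₂g⁵ eg⁰ → 1 unpaired electron.
μ(spin-only) = √[1(1+2)] = √3 ≈ 1.73 BM.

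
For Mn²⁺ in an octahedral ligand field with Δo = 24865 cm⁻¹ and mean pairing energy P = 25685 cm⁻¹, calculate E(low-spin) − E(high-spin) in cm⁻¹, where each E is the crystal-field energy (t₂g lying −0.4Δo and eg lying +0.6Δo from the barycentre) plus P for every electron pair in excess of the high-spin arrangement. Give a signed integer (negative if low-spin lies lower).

1640

Mn sits in group 7; removing 2 electrons leaves Mn²⁺ with 7 − 2 = 5 d electrons.
In the high-spin limit (t₂g³ eg²) the orbital term is 0.0Δo = 0 cm⁻¹, with no excess pairing.
Low-spin t₂g⁵ eg⁰ gives -2.0Δo = -49730 cm⁻¹, but forming 2 extra pairs costs 2P = 51370 cm⁻¹, so E(LS) = -49730 + 51370 = 1640 cm⁻¹.
Thus E(LS) − E(HS) = 1640 cm⁻¹.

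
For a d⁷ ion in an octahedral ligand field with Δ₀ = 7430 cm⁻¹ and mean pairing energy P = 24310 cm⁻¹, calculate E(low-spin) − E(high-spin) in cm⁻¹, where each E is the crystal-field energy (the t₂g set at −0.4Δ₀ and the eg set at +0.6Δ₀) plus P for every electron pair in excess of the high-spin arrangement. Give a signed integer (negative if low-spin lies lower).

High-spin: t₂g⁵ eg², CFSE = -0.8Δ₀ = -5944 cm⁻¹.
For low-spin the configuration is t₂g⁶ eg¹: orbital energy -1.8 × 7430 = -13374 cm⁻¹, and 1 additional pair relative to high-spin adds 24310 cm⁻¹, giving 10936 cm⁻¹.
The difference is 10936 − (-5944) = 16880 cm⁻¹, so high-spin lies lower.

16880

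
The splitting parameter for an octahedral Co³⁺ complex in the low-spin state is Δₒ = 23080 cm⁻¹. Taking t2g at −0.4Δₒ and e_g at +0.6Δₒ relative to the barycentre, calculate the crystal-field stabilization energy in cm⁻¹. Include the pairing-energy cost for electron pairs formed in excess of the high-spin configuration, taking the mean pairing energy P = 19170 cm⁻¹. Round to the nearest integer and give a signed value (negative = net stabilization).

Co is in group 9, so Co³⁺ is d⁶ (9 − 3 = 6).
Configuration: t2g^6 e_g^0.
The orbital stabilization is -2.4Δₒ = -2.4 × 23080 = -55392 cm⁻¹.
High-spin d⁶ would be t2g^4 e_g^2 with 1 pair; low-spin has 3, so 2 excess pairs cost +2P = +38340 cm⁻¹.
Combining: -55392 + 38340 = -17052 cm⁻¹.

-17052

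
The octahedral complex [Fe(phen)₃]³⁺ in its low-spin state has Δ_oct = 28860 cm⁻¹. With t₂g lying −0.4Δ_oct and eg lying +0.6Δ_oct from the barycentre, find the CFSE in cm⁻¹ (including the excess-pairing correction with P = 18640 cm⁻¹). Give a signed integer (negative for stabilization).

phen is neutral, so the +3 overall charge sits on Fe: oxidation state +3.
Fe³⁺: group 8, so d-count = 8 − 3 = 5.
Configuration: t₂g⁵ eg⁰.
Orbital CFSE = 5(-0.4) + 0(0.6) = -2.0Δ_oct = -2.0 × 28860 = -57720 cm⁻¹.
Relative to high-spin t₂g³ eg² (0 paired), the low-spin configuration has 2 additional pairs, contributing +2 × 18640 = +37280 cm⁻¹.
Net CFSE = -57720 + 37280 = -20440 cm⁻¹.

-20440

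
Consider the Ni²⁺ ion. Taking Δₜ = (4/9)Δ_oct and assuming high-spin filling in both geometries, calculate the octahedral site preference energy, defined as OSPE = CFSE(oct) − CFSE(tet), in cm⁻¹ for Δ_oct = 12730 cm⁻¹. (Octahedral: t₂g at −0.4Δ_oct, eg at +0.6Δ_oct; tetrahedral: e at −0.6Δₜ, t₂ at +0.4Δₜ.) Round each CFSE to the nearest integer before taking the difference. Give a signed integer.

Group 10 minus oxidation state +2 gives a d⁸ configuration for Ni²⁺.
Octahedral (high-spin): t₂g⁶ eg², CFSE = 6(−0.4) + 2(+0.6) = -1.2Δ_oct = -1.2 × 12730 = -15276 cm⁻¹.
In a tetrahedral site the filling is e⁴ t₂⁴: CFSE(tet) = -0.8Δₜ = -0.8 × (4/9)(12730) = -4526 cm⁻¹.
Subtracting, OSPE = -15276 − (-4526) = -10750 cm⁻¹.

-10750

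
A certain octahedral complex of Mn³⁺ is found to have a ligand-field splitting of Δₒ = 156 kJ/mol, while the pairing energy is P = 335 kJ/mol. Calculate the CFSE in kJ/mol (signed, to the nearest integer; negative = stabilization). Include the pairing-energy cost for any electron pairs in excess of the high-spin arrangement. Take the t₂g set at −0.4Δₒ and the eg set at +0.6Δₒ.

-94

Group 7 minus oxidation state +3 gives a d⁴ configuration for Mn³⁺.
Here Δₒ < P (156 < 335), so the high-spin state is favoured.
Filling d⁴ accordingly: t₂g³ eg¹.
Orbital CFSE = -0.6Δₒ = -0.6 × 156 = -94 kJ/mol.
High-spin has no excess pairs, so no pairing correction applies.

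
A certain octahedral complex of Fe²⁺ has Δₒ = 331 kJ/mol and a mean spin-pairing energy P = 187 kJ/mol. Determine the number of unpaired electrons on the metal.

0

Group 8 minus oxidation state +2 gives a d⁶ configuration for Fe²⁺.
Here Δₒ > P (331 > 187), so the low-spin state is favoured.
Configuration: t₂g⁶ eg⁰.
Unpaired electrons: 0.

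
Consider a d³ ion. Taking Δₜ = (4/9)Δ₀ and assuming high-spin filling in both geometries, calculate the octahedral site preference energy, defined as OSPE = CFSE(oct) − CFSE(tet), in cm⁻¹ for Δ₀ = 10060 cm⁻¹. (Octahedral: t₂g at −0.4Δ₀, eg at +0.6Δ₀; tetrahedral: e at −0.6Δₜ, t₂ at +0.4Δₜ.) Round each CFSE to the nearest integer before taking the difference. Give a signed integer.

-8495

In an octahedral site d³ (HS) is t2g^3 e_g^0, giving CFSE(oct) = -1.2Δ₀ = -12072 cm⁻¹.
In a tetrahedral site the filling is e^2 t2^1: CFSE(tet) = -0.8Δₜ = -0.8 × (4/9)(10060) = -3577 cm⁻¹.
Subtracting, OSPE = -12072 − (-3577) = -8495 cm⁻¹.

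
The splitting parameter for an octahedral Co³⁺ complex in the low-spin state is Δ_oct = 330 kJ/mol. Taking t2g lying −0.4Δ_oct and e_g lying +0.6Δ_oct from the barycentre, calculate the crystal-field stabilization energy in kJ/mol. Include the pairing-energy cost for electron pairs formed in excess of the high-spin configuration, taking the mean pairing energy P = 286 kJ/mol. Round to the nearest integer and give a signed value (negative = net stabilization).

Co is in group 9, so Co³⁺ is d⁶ (9 − 3 = 6).
Electron filling gives t2g^6 e_g^0.
CFSE(orbital) = 6×(-0.4Δ_oct) + 0×(0.6Δ_oct) = -2.4Δ_oct; with Δ_oct = 330 kJ/mol that is -792 kJ/mol.
Relative to high-spin t2g^4 e_g^2 (1 paired), the low-spin configuration has 2 additional pairs, contributing +2 × 286 = +572 kJ/mol.
Net CFSE = -792 + 572 = -220 kJ/mol.

-220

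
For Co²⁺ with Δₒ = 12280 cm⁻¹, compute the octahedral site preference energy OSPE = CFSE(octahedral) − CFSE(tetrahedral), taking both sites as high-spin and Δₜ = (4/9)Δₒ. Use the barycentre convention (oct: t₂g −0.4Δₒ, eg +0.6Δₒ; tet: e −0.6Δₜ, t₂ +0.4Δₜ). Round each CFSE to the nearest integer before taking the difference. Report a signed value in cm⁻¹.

Group 9 minus oxidation state +2 gives a d⁷ configuration for Co²⁺.
In an octahedral site d⁷ (HS) is t2g^5 e_g^2, giving CFSE(oct) = -0.8Δₒ = -9824 cm⁻¹.
In a tetrahedral site the filling is e^4 t2^3: CFSE(tet) = -1.2Δₜ = -1.2 × (4/9)(12280) = -6549 cm⁻¹.
OSPE = CFSE(oct) − CFSE(tet) = -9824 − (-6549) = -3275 cm⁻¹.

-3275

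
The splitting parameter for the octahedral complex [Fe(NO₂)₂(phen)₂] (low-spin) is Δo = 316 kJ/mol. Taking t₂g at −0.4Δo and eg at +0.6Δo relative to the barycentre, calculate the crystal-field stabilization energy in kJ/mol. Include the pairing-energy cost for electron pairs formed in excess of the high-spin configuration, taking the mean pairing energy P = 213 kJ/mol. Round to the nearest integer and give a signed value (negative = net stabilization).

-332

Ligand charges: 2×(-1) from NO₂⁻ and 2×(+0) from phen sum to -2; with overall charge +0, Fe is +2.
Fe is in group 8, so Fe²⁺ is d⁶ (8 − 2 = 6).
Electron filling gives t₂g⁶ eg⁰.
The orbital stabilization is -2.4Δo = -2.4 × 316 = -758 kJ/mol.
Pairing penalty: 3 pairs vs 1 in the high-spin reference → 2 extra × P = 426 kJ/mol.
Combining: -758 + 426 = -332 kJ/mol.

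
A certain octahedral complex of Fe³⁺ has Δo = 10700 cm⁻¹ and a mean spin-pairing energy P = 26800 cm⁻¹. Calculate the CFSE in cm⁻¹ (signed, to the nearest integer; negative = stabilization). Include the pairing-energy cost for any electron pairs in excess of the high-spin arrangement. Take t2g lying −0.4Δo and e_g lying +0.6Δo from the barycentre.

Fe sits in group 8; removing 3 electrons leaves Fe³⁺ with 8 − 3 = 5 d electrons.
With Δo < P the complex is high-spin.
That gives t2g^3 e_g^2.
Orbital CFSE = 0.0Δo = 0.0 × 10700 = 0 cm⁻¹.
High-spin has no excess pairs, so no pairing correction applies.

0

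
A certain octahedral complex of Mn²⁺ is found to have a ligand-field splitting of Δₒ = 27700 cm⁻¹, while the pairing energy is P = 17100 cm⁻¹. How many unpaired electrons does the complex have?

Mn is in group 7, so Mn²⁺ is d⁵ (7 − 2 = 5).
Since Δₒ = 27700 cm⁻¹ > P = 17100 cm⁻¹, the complex adopts the low-spin configuration.
Configuration: t2g^5 e_g^0.
Unpaired electrons: 1.

1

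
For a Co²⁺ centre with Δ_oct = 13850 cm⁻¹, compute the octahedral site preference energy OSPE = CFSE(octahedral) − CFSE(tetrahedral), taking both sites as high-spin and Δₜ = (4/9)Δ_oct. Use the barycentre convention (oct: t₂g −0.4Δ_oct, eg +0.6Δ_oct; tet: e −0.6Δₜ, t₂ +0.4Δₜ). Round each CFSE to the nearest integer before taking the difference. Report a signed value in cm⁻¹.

-3693

Co sits in group 9; removing 2 electrons leaves Co²⁺ with 9 − 2 = 7 d electrons.
Octahedral (high-spin): t₂g⁵ eg², CFSE = 5(−0.4) + 2(+0.6) = -0.8Δ_oct = -0.8 × 13850 = -11080 cm⁻¹.
In a tetrahedral site the filling is e⁴ t₂³: CFSE(tet) = -1.2Δₜ = -1.2 × (4/9)(13850) = -7387 cm⁻¹.
OSPE = -11080 − (-7387) = -3693 cm⁻¹.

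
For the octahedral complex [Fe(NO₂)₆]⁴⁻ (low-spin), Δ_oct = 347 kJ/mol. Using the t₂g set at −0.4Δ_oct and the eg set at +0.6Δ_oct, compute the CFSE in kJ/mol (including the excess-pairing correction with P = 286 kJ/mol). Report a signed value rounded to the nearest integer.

Each NO₂⁻ contributes -1; 6 × (-1) = -6. With overall charge -4, Fe is in the +2 oxidation state.
Group 8 minus oxidation state +2 gives a d⁶ configuration for Fe²⁺.
The d⁶ electrons fill as t₂g⁶ eg⁰.
CFSE(orbital) = 6×(-0.4Δ_oct) + 0×(0.6Δ_oct) = -2.4Δ_oct; with Δ_oct = 347 kJ/mol that is -833 kJ/mol.
High-spin d⁶ would be t₂g⁴ eg² with 1 pair; low-spin has 3, so 2 excess pairs cost +2P = +572 kJ/mol.
Overall CFSE = -833 + 572 = -261 kJ/mol.

-261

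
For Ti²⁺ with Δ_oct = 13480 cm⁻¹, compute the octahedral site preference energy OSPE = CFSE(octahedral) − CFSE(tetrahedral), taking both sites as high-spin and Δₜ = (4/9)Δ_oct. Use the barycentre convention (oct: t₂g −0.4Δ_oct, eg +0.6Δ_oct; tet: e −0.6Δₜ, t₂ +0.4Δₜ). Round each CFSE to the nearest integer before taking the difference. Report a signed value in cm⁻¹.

Group 4 minus oxidation state +2 gives a d² configuration for Ti²⁺.
Octahedral (high-spin): t2g^2 e_g^0, CFSE = 2(−0.4) + 0(+0.6) = -0.8Δ_oct = -0.8 × 13480 = -10784 cm⁻¹.
Tetrahedral: e^2 t2^0, CFSE = 2(−0.6) + 0(+0.4) = -1.2Δₜ = -1.2 × (4/9) × 13480 = -7189 cm⁻¹.
OSPE = -10784 − (-7189) = -3595 cm⁻¹.

-3595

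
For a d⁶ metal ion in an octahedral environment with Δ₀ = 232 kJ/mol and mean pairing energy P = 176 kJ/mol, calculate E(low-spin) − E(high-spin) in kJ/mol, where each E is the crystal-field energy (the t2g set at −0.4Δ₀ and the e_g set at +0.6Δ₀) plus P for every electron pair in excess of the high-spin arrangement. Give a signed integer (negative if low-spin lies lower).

In the high-spin limit (t2g^4 e_g^2) the orbital term is -0.4Δ₀ = -93 kJ/mol, with no excess pairing.
Low-spin: t2g^6 e_g^0, orbital CFSE = -2.4Δ₀ = -557 kJ/mol; plus 2 excess pairs × P = +352 kJ/mol; total -205 kJ/mol.
Thus E(LS) − E(HS) = -112 kJ/mol.

-112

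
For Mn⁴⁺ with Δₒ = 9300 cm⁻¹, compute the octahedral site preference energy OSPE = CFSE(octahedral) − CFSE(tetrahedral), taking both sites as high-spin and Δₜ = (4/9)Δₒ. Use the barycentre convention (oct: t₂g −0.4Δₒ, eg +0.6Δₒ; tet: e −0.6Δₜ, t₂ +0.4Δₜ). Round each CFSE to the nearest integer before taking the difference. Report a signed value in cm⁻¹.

Mn⁴⁺: group 7, so d-count = 7 − 4 = 3.
Octahedral high-spin t₂g³ eg⁰: CFSE = -1.2 × 9300 = -11160 cm⁻¹.
In a tetrahedral site the filling is e² t₂¹: CFSE(tet) = -0.8Δₜ = -0.8 × (4/9)(9300) = -3307 cm⁻¹.
Subtracting, OSPE = -11160 − (-3307) = -7853 cm⁻¹.

-7853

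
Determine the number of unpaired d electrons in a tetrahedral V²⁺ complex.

V²⁺: group 5, so d-count = 5 − 2 = 3.
Tetrahedral splitting is small, so the complex is high-spin.
Configuration: e² t₂¹, giving 3 unpaired electrons.

3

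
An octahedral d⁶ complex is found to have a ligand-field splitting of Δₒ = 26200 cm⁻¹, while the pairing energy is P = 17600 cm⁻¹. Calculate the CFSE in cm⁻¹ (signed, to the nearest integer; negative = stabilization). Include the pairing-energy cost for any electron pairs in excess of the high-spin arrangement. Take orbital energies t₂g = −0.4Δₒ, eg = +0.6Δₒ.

-27680

Δₒ > P, so pairing is preferred: the ground state is low-spin.
Filling d⁶ accordingly: t₂g⁶ eg⁰.
Orbital CFSE = -2.4Δₒ = -2.4 × 26200 = -62880 cm⁻¹.
Excess pairs vs high-spin: 3 − 1 = 2; pairing cost = +35200 cm⁻¹.
Net CFSE = -62880 + 35200 = -27680 cm⁻¹.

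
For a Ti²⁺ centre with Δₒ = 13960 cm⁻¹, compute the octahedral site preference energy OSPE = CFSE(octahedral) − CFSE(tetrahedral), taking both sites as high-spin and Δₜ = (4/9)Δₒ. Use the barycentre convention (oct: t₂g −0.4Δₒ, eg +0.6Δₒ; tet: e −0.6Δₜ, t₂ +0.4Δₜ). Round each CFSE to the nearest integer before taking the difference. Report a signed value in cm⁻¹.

-3723

Ti²⁺: group 4, so d-count = 4 − 2 = 2.
Octahedral high-spin t₂g² eg⁰: CFSE = -0.8 × 13960 = -11168 cm⁻¹.
Tetrahedral: e² t₂⁰, CFSE = 2(−0.6) + 0(+0.4) = -1.2Δₜ = -1.2 × (4/9) × 13960 = -7445 cm⁻¹.
Subtracting, OSPE = -11168 − (-7445) = -3723 cm⁻¹.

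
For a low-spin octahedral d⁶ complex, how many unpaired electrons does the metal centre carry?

0

Configuration: t2g^6 e_g^0, giving 0 unpaired electrons.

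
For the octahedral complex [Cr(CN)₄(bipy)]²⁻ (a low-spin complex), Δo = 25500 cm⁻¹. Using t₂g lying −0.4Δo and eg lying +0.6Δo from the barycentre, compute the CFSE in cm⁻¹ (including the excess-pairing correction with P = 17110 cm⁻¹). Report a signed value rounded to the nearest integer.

-23690

Ligand charges: 4×(-1) from CN⁻ and 1×(+0) from bipy sum to -4; with overall charge -2, Cr is +2.
Cr is in group 6, so Cr²⁺ is d⁴ (6 − 2 = 4).
The d⁴ electrons fill as t₂g⁴ eg⁰.
CFSE(orbital) = 4×(-0.4Δo) + 0×(0.6Δo) = -1.6Δo; with Δo = 25500 cm⁻¹ that is -40800 cm⁻¹.
High-spin d⁴ would be t₂g³ eg¹ with 0 pairs; low-spin has 1, so 1 excess pair costs +1P = +17110 cm⁻¹.
Net CFSE = -40800 + 17110 = -23690 cm⁻¹.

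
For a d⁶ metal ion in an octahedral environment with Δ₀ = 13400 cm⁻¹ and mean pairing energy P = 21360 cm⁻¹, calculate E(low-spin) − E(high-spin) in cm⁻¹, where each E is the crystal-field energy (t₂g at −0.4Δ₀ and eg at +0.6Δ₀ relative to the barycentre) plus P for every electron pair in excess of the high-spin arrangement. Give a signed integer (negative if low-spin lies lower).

15920

High-spin d⁶ fills as t₂g⁴ eg² with CFSE 4(−0.4) + 2(+0.6) = -0.4Δ₀ = -5360 cm⁻¹.
Low-spin: t₂g⁶ eg⁰, orbital CFSE = -2.4Δ₀ = -32160 cm⁻¹; plus 2 excess pairs × P = +42720 cm⁻¹; total 10560 cm⁻¹.
E(LS) − E(HS) = 10560 − (-5360) = 15920 cm⁻¹.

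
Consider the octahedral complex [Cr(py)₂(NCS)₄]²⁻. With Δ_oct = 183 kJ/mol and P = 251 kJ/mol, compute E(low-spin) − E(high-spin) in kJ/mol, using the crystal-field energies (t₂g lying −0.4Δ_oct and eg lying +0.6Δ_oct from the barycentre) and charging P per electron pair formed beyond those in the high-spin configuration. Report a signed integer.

68

Ligand charges: 2×(+0) from py and 4×(-1) from NCS⁻ sum to -4; with overall charge -2, Cr is +2.
Cr sits in group 6; removing 2 electrons leaves Cr²⁺ with 6 − 2 = 4 d electrons.
High-spin: t₂g³ eg¹, CFSE = -0.6Δ_oct = -110 kJ/mol.
Low-spin: t₂g⁴ eg⁰, orbital CFSE = -1.6Δ_oct = -293 kJ/mol; plus 1 excess pair × P = +251 kJ/mol; total -42 kJ/mol.
E(LS) − E(HS) = -42 − (-110) = 68 kJ/mol.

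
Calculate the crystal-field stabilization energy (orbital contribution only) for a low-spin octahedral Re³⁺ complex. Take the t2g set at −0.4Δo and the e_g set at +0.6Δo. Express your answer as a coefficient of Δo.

-1.6 Δo

Re³⁺: group 7, so d-count = 7 − 3 = 4.
Configuration: t2g^4 e_g^0.
CFSE = 4(-0.4Δo) + 0(0.6Δo) = -1.6Δo + 0.0Δo = -1.6Δo.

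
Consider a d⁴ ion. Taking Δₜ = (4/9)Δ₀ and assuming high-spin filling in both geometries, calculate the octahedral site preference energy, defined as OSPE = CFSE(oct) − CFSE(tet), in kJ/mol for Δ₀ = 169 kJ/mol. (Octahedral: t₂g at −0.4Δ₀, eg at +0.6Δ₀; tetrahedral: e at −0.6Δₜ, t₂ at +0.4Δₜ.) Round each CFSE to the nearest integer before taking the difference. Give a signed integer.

-71

Octahedral high-spin t2g^3 e_g^1: CFSE = -0.6 × 169 = -101 kJ/mol.
Tetrahedral: e^2 t2^2, CFSE = 2(−0.6) + 2(+0.4) = -0.4Δₜ = -0.4 × (4/9) × 169 = -30 kJ/mol.
Subtracting, OSPE = -101 − (-30) = -71 kJ/mol.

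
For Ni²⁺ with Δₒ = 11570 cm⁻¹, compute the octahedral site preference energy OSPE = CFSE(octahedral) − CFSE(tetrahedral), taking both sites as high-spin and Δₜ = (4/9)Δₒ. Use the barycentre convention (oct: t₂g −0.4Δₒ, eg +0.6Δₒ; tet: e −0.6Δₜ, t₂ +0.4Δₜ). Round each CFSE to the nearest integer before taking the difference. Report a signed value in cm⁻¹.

Ni sits in group 10; removing 2 electrons leaves Ni²⁺ with 10 − 2 = 8 d electrons.
Octahedral high-spin t2g^6 e_g^2: CFSE = -1.2 × 11570 = -13884 cm⁻¹.
Tetrahedral: e^4 t2^4, CFSE = 4(−0.6) + 4(+0.4) = -0.8Δₜ = -0.8 × (4/9) × 11570 = -4114 cm⁻¹.
Subtracting, OSPE = -13884 − (-4114) = -9770 cm⁻¹.

-9770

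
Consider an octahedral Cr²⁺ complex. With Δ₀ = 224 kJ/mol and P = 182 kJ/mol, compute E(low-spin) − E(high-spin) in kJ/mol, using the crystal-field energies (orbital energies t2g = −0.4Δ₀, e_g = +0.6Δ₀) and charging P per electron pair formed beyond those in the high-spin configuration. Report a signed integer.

-42

Cr²⁺: group 6, so d-count = 6 − 2 = 4.
High-spin: t2g^3 e_g^1, CFSE = -0.6Δ₀ = -134 kJ/mol.
Low-spin: t2g^4 e_g^0, orbital CFSE = -1.6Δ₀ = -358 kJ/mol; plus 1 excess pair × P = +182 kJ/mol; total -176 kJ/mol.
The difference is -176 − (-134) = -42 kJ/mol, so low-spin lies lower.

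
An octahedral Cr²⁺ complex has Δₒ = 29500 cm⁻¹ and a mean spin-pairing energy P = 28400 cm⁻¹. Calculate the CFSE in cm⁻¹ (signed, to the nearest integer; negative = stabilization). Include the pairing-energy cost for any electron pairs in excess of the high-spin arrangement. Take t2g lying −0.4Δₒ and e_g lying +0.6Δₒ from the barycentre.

-18800

Cr sits in group 6; removing 2 electrons leaves Cr²⁺ with 6 − 2 = 4 d electrons.
Δₒ > P, so pairing is preferred: the ground state is low-spin.
That gives t2g^4 e_g^0.
Orbital CFSE = -1.6Δₒ = -1.6 × 29500 = -47200 cm⁻¹.
Excess pairs vs high-spin: 1 − 0 = 1; pairing cost = +28400 cm⁻¹.
Net CFSE = -47200 + 28400 = -18800 cm⁻¹.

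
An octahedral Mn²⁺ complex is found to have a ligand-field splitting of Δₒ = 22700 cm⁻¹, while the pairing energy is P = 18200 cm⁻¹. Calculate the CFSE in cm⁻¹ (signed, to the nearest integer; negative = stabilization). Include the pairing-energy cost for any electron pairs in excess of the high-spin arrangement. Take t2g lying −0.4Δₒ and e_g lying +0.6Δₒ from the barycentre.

-9000

Mn is in group 7, so Mn²⁺ is d⁵ (7 − 2 = 5).
With Δₒ > P the complex is low-spin.
Filling d⁵ accordingly: t2g^5 e_g^0.
Orbital CFSE = -2.0Δₒ = -2.0 × 22700 = -45400 cm⁻¹.
Excess pairs vs high-spin: 2 − 0 = 2; pairing cost = +36400 cm⁻¹.
Net CFSE = -45400 + 36400 = -9000 cm⁻¹.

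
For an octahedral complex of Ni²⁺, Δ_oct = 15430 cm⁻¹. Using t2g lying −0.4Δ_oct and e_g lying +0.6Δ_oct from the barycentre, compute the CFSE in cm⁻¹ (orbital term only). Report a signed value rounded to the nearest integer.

-18516

Ni is in group 10, so Ni²⁺ is d⁸ (10 − 2 = 8).
Electron filling gives t2g^6 e_g^2.
Orbital CFSE = 6(-0.4) + 2(0.6) = -1.2Δ_oct = -1.2 × 15430 = -18516 cm⁻¹.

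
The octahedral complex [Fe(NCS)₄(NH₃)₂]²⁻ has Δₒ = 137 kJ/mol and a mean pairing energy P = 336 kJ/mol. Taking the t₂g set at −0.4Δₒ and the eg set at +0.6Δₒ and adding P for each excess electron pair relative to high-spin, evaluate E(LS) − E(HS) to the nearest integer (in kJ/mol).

398

Ligand charges: 4×(-1) from NCS⁻ and 2×(+0) from NH₃ sum to -4; with overall charge -2, Fe is +2.
Group 8 minus oxidation state +2 gives a d⁶ configuration for Fe²⁺.
High-spin: t₂g⁴ eg², CFSE = -0.4Δₒ = -55 kJ/mol.
Low-spin: t₂g⁶ eg⁰, orbital CFSE = -2.4Δₒ = -329 kJ/mol; plus 2 excess pairs × P = +672 kJ/mol; total 343 kJ/mol.
E(LS) − E(HS) = 343 − (-55) = 398 kJ/mol.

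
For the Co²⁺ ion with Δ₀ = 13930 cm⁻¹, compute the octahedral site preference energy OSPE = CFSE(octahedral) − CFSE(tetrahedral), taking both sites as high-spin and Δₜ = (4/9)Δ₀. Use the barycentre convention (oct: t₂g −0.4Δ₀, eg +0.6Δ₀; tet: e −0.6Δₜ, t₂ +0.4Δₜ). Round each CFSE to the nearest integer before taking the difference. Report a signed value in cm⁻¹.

-3715

Group 9 minus oxidation state +2 gives a d⁷ configuration for Co²⁺.
In an octahedral site d⁷ (HS) is t2g^5 e_g^2, giving CFSE(oct) = -0.8Δ₀ = -11144 cm⁻¹.
Tetrahedral: e^4 t2^3, CFSE = 4(−0.6) + 3(+0.4) = -1.2Δₜ = -1.2 × (4/9) × 13930 = -7429 cm⁻¹.
OSPE = -11144 − (-7429) = -3715 cm⁻¹.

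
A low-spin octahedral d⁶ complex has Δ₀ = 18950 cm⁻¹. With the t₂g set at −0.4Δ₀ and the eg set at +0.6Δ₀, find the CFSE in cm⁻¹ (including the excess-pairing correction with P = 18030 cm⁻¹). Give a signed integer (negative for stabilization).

-9420

The d⁶ electrons fill as t₂g⁶ eg⁰.
Orbital CFSE = 6(-0.4) + 0(0.6) = -2.4Δ₀ = -2.4 × 18950 = -45480 cm⁻¹.
High-spin d⁶ would be t₂g⁴ eg² with 1 pair; low-spin has 3, so 2 excess pairs cost +2P = +36060 cm⁻¹.
Combining: -45480 + 36060 = -9420 cm⁻¹.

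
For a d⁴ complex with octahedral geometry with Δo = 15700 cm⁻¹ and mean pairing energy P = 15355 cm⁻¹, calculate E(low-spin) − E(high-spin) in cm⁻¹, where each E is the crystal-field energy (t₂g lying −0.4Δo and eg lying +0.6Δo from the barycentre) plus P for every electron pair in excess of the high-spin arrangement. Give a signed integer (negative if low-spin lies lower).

-345

High-spin: t₂g³ eg¹, CFSE = -0.6Δo = -9420 cm⁻¹.
For low-spin the configuration is t₂g⁴ eg⁰: orbital energy -1.6 × 15700 = -25120 cm⁻¹, and 1 additional pair relative to high-spin adds 15355 cm⁻¹, giving -9765 cm⁻¹.
Thus E(LS) − E(HS) = -345 cm⁻¹.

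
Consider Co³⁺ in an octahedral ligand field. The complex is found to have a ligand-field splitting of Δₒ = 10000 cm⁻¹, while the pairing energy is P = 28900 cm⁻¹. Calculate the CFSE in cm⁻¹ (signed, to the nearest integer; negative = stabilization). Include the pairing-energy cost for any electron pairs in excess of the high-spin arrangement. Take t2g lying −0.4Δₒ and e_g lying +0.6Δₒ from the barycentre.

-4000

Co is in group 9, so Co³⁺ is d⁶ (9 − 3 = 6).
Since Δₒ = 10000 cm⁻¹ < P = 28900 cm⁻¹, the complex adopts the high-spin configuration.
That gives t2g^4 e_g^2.
Orbital CFSE = -0.4Δₒ = -0.4 × 10000 = -4000 cm⁻¹.
High-spin has no excess pairs, so no pairing correction applies.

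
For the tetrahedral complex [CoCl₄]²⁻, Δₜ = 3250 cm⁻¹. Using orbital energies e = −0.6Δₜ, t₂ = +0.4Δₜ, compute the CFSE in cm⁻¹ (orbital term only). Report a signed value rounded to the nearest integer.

Each Cl⁻ contributes -1; 4 × (-1) = -4. With overall charge -2, Co is in the +2 oxidation state.
Co²⁺: group 9, so d-count = 9 − 2 = 7.
With tetrahedral geometry the complex is necessarily high-spin.
Electron filling gives e⁴ t₂³.
The orbital stabilization is -1.2Δₜ = -1.2 × 3250 = -3900 cm⁻¹.

-3900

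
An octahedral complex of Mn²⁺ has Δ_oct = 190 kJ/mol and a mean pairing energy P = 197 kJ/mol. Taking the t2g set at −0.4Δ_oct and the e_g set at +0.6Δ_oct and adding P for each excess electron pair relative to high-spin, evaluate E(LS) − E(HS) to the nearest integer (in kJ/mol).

Mn sits in group 7; removing 2 electrons leaves Mn²⁺ with 7 − 2 = 5 d electrons.
High-spin d⁵ fills as t2g^3 e_g^2 with CFSE 3(−0.4) + 2(+0.6) = 0.0Δ_oct = 0 kJ/mol.
Low-spin t2g^5 e_g^0 gives -2.0Δ_oct = -380 kJ/mol, but forming 2 extra pairs costs 2P = 394 kJ/mol, so E(LS) = -380 + 394 = 14 kJ/mol.
The difference is 14 − (0) = 14 kJ/mol, so high-spin lies lower.

14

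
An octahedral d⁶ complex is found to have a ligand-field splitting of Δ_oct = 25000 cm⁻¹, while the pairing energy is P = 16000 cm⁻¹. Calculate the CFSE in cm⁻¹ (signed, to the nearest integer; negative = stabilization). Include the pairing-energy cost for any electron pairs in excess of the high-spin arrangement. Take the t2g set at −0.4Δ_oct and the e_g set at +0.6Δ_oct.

Here Δ_oct > P (25000 > 16000), so the low-spin state is favoured.
That gives t2g^6 e_g^0.
Orbital CFSE = -2.4Δ_oct = -2.4 × 25000 = -60000 cm⁻¹.
Excess pairs vs high-spin: 3 − 1 = 2; pairing cost = +32000 cm⁻¹.
Net CFSE = -60000 + 32000 = -28000 cm⁻¹.

-28000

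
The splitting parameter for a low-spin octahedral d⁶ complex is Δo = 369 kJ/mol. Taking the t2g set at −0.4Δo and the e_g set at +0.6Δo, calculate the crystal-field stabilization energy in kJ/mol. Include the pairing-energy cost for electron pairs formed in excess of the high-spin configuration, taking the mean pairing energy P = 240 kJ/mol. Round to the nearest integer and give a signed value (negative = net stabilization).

Configuration: t2g^6 e_g^0.
The orbital stabilization is -2.4Δo = -2.4 × 369 = -886 kJ/mol.
Pairing penalty: 3 pairs vs 1 in the high-spin reference → 2 extra × P = 480 kJ/mol.
Net CFSE = -886 + 480 = -406 kJ/mol.

-406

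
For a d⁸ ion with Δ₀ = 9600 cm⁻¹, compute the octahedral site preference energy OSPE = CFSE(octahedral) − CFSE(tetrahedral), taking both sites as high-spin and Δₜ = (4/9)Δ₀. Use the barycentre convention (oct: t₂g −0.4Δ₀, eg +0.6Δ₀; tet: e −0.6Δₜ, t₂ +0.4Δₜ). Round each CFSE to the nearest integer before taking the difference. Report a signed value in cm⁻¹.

-8107

Octahedral (high-spin): t2g^6 e_g^2, CFSE = 6(−0.4) + 2(+0.6) = -1.2Δ₀ = -1.2 × 9600 = -11520 cm⁻¹.
Tetrahedral: e^4 t2^4, CFSE = 4(−0.6) + 4(+0.4) = -0.8Δₜ = -0.8 × (4/9) × 9600 = -3413 cm⁻¹.
OSPE = -11520 − (-3413) = -8107 cm⁻¹.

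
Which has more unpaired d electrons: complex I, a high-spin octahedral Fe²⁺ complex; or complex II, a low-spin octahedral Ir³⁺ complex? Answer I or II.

I: Group 8 minus oxidation state +2 gives a d⁶ configuration for Fe²⁺; t2g^4 e_g^2 → 4 unpaired.
II: Group 9 minus oxidation state +3 gives a d⁶ configuration for Ir³⁺; t₂g⁶ eg⁰ → 0 unpaired.
So I has more unpaired electrons.

I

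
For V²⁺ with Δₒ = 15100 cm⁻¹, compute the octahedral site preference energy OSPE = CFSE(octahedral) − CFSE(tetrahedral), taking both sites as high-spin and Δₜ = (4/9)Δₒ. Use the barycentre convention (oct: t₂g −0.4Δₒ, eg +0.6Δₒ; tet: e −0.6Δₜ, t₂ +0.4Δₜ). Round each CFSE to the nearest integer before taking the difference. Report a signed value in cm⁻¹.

V²⁺: group 5, so d-count = 5 − 2 = 3.
Octahedral high-spin t2g^3 e_g^0: CFSE = -1.2 × 15100 = -18120 cm⁻¹.
Tetrahedral: e^2 t2^1, CFSE = 2(−0.6) + 1(+0.4) = -0.8Δₜ = -0.8 × (4/9) × 15100 = -5369 cm⁻¹.
OSPE = CFSE(oct) − CFSE(tet) = -18120 − (-5369) = -12751 cm⁻¹.

-12751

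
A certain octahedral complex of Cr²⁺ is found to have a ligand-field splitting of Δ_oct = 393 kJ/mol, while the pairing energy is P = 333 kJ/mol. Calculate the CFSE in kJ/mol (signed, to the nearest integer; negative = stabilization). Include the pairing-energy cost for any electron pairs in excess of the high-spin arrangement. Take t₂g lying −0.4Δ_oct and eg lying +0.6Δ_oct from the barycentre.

Cr²⁺: group 6, so d-count = 6 − 2 = 4.
Here Δ_oct > P (393 > 333), so the low-spin state is favoured.
That gives t₂g⁴ eg⁰.
Orbital CFSE = -1.6Δ_oct = -1.6 × 393 = -629 kJ/mol.
Excess pairs vs high-spin: 1 − 0 = 1; pairing cost = +333 kJ/mol.
Net CFSE = -629 + 333 = -296 kJ/mol.

-296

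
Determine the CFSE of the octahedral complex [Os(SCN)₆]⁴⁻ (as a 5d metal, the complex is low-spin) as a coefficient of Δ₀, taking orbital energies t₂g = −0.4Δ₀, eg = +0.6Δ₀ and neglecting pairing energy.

Each SCN⁻ contributes -1; 6 × (-1) = -6. With overall charge -4, Os is in the +2 oxidation state.
Group 8 minus oxidation state +2 gives a d⁶ configuration for Os²⁺.
Configuration: t₂g⁶ eg⁰.
CFSE = 6(-0.4Δ₀) + 0(0.6Δ₀) = -2.4Δ₀ + 0.0Δ₀ = -2.4Δ₀.

-2.4 Δ₀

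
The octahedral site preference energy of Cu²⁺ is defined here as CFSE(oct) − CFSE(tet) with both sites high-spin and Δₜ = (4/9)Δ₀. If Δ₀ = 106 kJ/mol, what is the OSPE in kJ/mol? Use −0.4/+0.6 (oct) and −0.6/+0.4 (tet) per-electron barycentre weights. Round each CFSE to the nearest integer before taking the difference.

-45

Group 11 minus oxidation state +2 gives a d⁹ configuration for Cu²⁺.
Octahedral high-spin t2g^6 e_g^3: CFSE = -0.6 × 106 = -64 kJ/mol.
Tetrahedral: e^4 t2^5, CFSE = 4(−0.6) + 5(+0.4) = -0.4Δₜ = -0.4 × (4/9) × 106 = -19 kJ/mol.
Subtracting, OSPE = -64 − (-19) = -45 kJ/mol.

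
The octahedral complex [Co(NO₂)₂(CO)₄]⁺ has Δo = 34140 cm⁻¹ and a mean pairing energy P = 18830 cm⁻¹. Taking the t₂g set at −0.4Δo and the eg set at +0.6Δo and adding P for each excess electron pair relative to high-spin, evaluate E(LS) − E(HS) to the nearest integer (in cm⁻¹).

-30620

Ligand charges: 2×(-1) from NO₂⁻ and 4×(+0) from CO sum to -2; with overall charge +1, Co is +3.
Group 9 minus oxidation state +3 gives a d⁶ configuration for Co³⁺.
High-spin d⁶ fills as t₂g⁴ eg² with CFSE 4(−0.4) + 2(+0.6) = -0.4Δo = -13656 cm⁻¹.
Low-spin: t₂g⁶ eg⁰, orbital CFSE = -2.4Δo = -81936 cm⁻¹; plus 2 excess pairs × P = +37660 cm⁻¹; total -44276 cm⁻¹.
E(LS) − E(HS) = -44276 − (-13656) = -30620 cm⁻¹.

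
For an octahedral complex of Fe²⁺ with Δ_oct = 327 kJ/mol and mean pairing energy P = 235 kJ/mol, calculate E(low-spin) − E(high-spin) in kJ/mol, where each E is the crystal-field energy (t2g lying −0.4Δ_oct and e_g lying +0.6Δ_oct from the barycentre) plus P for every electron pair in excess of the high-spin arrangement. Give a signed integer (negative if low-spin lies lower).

Fe is in group 8, so Fe²⁺ is d⁶ (8 − 2 = 6).
High-spin: t2g^4 e_g^2, CFSE = -0.4Δ_oct = -131 kJ/mol.
Low-spin t2g^6 e_g^0 gives -2.4Δ_oct = -785 kJ/mol, but forming 2 extra pairs costs 2P = 470 kJ/mol, so E(LS) = -785 + 470 = -315 kJ/mol.
E(LS) − E(HS) = -315 − (-131) = -184 kJ/mol.

-184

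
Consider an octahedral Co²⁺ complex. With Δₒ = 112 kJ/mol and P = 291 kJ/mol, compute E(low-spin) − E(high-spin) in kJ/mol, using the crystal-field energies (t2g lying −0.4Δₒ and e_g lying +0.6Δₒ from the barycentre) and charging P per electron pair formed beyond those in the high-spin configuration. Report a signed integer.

179

Co is in group 9, so Co²⁺ is d⁷ (9 − 2 = 7).
High-spin d⁷ fills as t2g^5 e_g^2 with CFSE 5(−0.4) + 2(+0.6) = -0.8Δₒ = -90 kJ/mol.
Low-spin t2g^6 e_g^1 gives -1.8Δₒ = -202 kJ/mol, but forming 1 extra pair costs 1P = 291 kJ/mol, so E(LS) = -202 + 291 = 89 kJ/mol.
The difference is 89 − (-90) = 179 kJ/mol, so high-spin lies lower.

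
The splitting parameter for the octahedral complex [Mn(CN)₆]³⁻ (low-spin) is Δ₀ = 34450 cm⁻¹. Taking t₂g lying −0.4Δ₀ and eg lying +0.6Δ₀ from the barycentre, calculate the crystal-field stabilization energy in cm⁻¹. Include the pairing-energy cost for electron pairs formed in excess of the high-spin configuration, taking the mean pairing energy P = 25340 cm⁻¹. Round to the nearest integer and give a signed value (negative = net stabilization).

-29780

Each CN⁻ contributes -1; 6 × (-1) = -6. With overall charge -3, Mn is in the +3 oxidation state.
Group 7 minus oxidation state +3 gives a d⁴ configuration for Mn³⁺.
Electron filling gives t₂g⁴ eg⁰.
Orbital CFSE = 4(-0.4) + 0(0.6) = -1.6Δ₀ = -1.6 × 34450 = -55120 cm⁻¹.
High-spin d⁴ would be t₂g³ eg¹ with 0 pairs; low-spin has 1, so 1 excess pair costs +1P = +25340 cm⁻¹.
Combining: -55120 + 25340 = -29780 cm⁻¹.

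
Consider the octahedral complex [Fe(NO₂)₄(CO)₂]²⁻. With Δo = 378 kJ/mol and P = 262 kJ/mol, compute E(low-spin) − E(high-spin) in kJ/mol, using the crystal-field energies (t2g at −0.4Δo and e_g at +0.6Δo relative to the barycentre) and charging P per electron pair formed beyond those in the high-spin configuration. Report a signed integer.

-232

Ligand charges: 4×(-1) from NO₂⁻ and 2×(+0) from CO sum to -4; with overall charge -2, Fe is +2.
Fe²⁺: group 8, so d-count = 8 − 2 = 6.
High-spin d⁶ fills as t2g^4 e_g^2 with CFSE 4(−0.4) + 2(+0.6) = -0.4Δo = -151 kJ/mol.
Low-spin: t2g^6 e_g^0, orbital CFSE = -2.4Δo = -907 kJ/mol; plus 2 excess pairs × P = +524 kJ/mol; total -383 kJ/mol.
Thus E(LS) − E(HS) = -232 kJ/mol.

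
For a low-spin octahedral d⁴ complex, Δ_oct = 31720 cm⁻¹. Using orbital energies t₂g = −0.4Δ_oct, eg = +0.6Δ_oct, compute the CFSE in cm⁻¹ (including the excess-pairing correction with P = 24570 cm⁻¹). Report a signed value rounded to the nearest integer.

The d⁴ electrons fill as t₂g⁴ eg⁰.
CFSE(orbital) = 4×(-0.4Δ_oct) + 0×(0.6Δ_oct) = -1.6Δ_oct; with Δ_oct = 31720 cm⁻¹ that is -50752 cm⁻¹.
Relative to high-spin t₂g³ eg¹ (0 paired), the low-spin configuration has 1 additional pair, contributing +1 × 24570 = +24570 cm⁻¹.
Net CFSE = -50752 + 24570 = -26182 cm⁻¹.

-26182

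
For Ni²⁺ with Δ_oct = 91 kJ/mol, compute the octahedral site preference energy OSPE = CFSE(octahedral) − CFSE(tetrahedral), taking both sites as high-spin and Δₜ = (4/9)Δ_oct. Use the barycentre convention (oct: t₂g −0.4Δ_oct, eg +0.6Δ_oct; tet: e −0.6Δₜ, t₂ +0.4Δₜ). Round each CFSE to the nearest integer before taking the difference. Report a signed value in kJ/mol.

-77

Ni²⁺: group 10, so d-count = 10 − 2 = 8.
In an octahedral site d⁸ (HS) is t2g^6 e_g^2, giving CFSE(oct) = -1.2Δ_oct = -109 kJ/mol.
Tetrahedral e^4 t2^4 gives -0.8Δₜ = -0.8 × (4/9) × 91 = -32 kJ/mol.
OSPE = CFSE(oct) − CFSE(tet) = -109 − (-32) = -77 kJ/mol.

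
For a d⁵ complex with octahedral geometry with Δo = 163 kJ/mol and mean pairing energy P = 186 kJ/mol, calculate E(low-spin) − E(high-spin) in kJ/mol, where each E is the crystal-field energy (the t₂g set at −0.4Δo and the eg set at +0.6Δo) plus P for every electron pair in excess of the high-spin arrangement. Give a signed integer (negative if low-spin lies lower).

In the high-spin limit (t₂g³ eg²) the orbital term is 0.0Δo = 0 kJ/mol, with no excess pairing.
Low-spin t₂g⁵ eg⁰ gives -2.0Δo = -326 kJ/mol, but forming 2 extra pairs costs 2P = 372 kJ/mol, so E(LS) = -326 + 372 = 46 kJ/mol.
Thus E(LS) − E(HS) = 46 kJ/mol.

46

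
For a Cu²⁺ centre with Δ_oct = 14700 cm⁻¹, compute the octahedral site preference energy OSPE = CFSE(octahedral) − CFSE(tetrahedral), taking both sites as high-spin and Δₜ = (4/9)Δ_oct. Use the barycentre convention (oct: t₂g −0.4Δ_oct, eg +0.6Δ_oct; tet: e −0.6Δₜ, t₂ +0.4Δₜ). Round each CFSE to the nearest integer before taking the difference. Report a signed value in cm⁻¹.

-6207

Cu sits in group 11; removing 2 electrons leaves Cu²⁺ with 11 − 2 = 9 d electrons.
In an octahedral site d⁹ (HS) is t2g^6 e_g^3, giving CFSE(oct) = -0.6Δ_oct = -8820 cm⁻¹.
In a tetrahedral site the filling is e^4 t2^5: CFSE(tet) = -0.4Δₜ = -0.4 × (4/9)(14700) = -2613 cm⁻¹.
OSPE = -8820 − (-2613) = -6207 cm⁻¹.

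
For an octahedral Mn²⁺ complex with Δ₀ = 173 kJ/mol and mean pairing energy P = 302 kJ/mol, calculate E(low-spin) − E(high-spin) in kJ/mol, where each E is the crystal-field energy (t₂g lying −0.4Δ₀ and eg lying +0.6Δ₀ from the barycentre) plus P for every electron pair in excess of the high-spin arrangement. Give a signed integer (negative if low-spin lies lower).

Mn sits in group 7; removing 2 electrons leaves Mn²⁺ with 7 − 2 = 5 d electrons.
High-spin: t₂g³ eg², CFSE = 0.0Δ₀ = 0 kJ/mol.
For low-spin the configuration is t₂g⁵ eg⁰: orbital energy -2.0 × 173 = -346 kJ/mol, and 2 additional pairs relative to high-spin add 604 kJ/mol, giving 258 kJ/mol.
Thus E(LS) − E(HS) = 258 kJ/mol.

258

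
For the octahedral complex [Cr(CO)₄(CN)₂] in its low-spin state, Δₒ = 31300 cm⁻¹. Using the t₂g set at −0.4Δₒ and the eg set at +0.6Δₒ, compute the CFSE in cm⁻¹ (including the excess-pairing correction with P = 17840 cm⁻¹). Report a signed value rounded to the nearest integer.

Ligand charges: 4×(+0) from CO and 2×(-1) from CN⁻ sum to -2; with overall charge +0, Cr is +2.
Cr²⁺: group 6, so d-count = 6 − 2 = 4.
The d⁴ electrons fill as t₂g⁴ eg⁰.
CFSE(orbital) = 4×(-0.4Δₒ) + 0×(0.6Δₒ) = -1.6Δₒ; with Δₒ = 31300 cm⁻¹ that is -50080 cm⁻¹.
Pairing penalty: 1 pair vs 0 in the high-spin reference → 1 extra × P = 17840 cm⁻¹.
Net CFSE = -50080 + 17840 = -32240 cm⁻¹.

-32240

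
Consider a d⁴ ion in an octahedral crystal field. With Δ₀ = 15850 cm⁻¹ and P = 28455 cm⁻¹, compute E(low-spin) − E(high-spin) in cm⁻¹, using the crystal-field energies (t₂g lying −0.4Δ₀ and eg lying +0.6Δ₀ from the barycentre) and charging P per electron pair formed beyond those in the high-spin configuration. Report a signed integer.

12605

High-spin d⁴ fills as t₂g³ eg¹ with CFSE 3(−0.4) + 1(+0.6) = -0.6Δ₀ = -9510 cm⁻¹.
Low-spin: t₂g⁴ eg⁰, orbital CFSE = -1.6Δ₀ = -25360 cm⁻¹; plus 1 excess pair × P = +28455 cm⁻¹; total 3095 cm⁻¹.
The difference is 3095 − (-9510) = 12605 cm⁻¹, so high-spin lies lower.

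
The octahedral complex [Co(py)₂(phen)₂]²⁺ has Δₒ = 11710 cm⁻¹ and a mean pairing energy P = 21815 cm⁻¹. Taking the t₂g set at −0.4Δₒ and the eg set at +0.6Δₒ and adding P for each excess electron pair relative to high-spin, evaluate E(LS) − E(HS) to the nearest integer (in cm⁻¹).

Ligand charges: 2×(+0) from py and 2×(+0) from phen sum to +0; with overall charge +2, Co is +2.
Co is in group 9, so Co²⁺ is d⁷ (9 − 2 = 7).
In the high-spin limit (t₂g⁵ eg²) the orbital term is -0.8Δₒ = -9368 cm⁻¹, with no excess pairing.
For low-spin the configuration is t₂g⁶ eg¹: orbital energy -1.8 × 11710 = -21078 cm⁻¹, and 1 additional pair relative to high-spin adds 21815 cm⁻¹, giving 737 cm⁻¹.
E(LS) − E(HS) = 737 − (-9368) = 10105 cm⁻¹.

10105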